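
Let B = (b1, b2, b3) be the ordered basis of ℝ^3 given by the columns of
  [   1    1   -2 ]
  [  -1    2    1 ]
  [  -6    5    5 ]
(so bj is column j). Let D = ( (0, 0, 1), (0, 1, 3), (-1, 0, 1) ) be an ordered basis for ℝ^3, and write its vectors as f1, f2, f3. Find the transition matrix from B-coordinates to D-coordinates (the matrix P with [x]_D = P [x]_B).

Take x = bj: its B-coordinates are the j-th standard unit vector, so P e_j — column j of P — equals [bj]_D.
b1 = -2f1 - f2 - f3, giving column 1 = (-2, -1, -1); repeating for each j gives P = [[-2, 0, 0], [-1, 2, 1], [-1, -1, 2]].

[[-2, 0, 0], [-1, 2, 1], [-1, -1, 2]]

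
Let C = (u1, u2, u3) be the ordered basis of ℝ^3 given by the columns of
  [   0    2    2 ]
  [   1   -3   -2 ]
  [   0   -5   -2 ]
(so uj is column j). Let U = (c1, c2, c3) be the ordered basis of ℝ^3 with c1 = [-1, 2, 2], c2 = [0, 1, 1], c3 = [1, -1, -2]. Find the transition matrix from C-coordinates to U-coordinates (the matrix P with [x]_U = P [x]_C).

[[1, 0, -2], [0, -1, 2], [1, 2, 0]]

Let M have columns uj and N have columns cj. Then for every x, N [x]_U = x = M [x]_C, so P = N^(-1) M.
Since det N = 1, N^(-1) has integer entries; multiplying gives P = [[1, 0, -2], [0, -1, 2], [1, 2, 0]].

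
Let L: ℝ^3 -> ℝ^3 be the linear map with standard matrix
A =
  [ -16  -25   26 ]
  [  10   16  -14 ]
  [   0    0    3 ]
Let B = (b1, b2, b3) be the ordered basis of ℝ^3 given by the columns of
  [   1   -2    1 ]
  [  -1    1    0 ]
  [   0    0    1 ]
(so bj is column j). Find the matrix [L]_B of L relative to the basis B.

[[3, 1, 1], [-3, -3, -3], [0, 0, 3]]

The j-th column of [L]_B is [L(bj)]_B.
L(b1) = A b1 = (9, -6, 0) = 3b1 - 3b2 + 0·b3, so column 1 is (3, -3, 0).
Repeating for b2, b3 and assembling the columns gives [[3, 1, 1], [-3, -3, -3], [0, 0, 3]].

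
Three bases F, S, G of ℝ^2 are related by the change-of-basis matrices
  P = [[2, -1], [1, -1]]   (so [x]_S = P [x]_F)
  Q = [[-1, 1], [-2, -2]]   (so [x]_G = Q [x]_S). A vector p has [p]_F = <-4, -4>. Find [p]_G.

<4, 8>

First [p]_S = P [p]_F = <-4, 0>.
Then [p]_G = Q [p]_S = <4, 8>.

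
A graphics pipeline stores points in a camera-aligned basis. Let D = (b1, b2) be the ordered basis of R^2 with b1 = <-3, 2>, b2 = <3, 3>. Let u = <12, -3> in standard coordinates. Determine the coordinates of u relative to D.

[u]_D is the unique c with M c = u, where M has columns b1, b2.
System: -3c_1 + 3c_2 = 12, 2c_1 + 3c_2 = -3; solving gives c_1 = -3, c_2 = 1.
Check: -3b1 + b2 = <12, -3>.

<-3, 1>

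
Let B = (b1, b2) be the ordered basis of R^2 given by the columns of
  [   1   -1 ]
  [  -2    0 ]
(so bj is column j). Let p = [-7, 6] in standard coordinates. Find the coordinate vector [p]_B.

[p]_B is the unique c with M c = p, where M has columns b1, b2.
System: c_1 - c_2 = -7, -2c_1 + 0c_2 = 6; solving gives c_1 = -3, c_2 = 4.
Check: -3b1 + 4b2 = [-7, 6].

[-3, 4]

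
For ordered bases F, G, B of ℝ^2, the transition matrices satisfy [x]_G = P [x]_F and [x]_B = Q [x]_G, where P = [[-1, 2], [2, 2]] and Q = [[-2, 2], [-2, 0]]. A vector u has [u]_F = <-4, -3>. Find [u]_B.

<-24, 4>

Apply P to get G-coordinates <-2, -14>, then Q to get B-coordinates.
The result is [u]_B = <-24, 4>.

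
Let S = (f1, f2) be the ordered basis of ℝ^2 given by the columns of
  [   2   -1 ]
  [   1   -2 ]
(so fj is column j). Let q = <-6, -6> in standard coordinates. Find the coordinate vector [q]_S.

[q]_S is the unique c with M c = q, where M has columns f1, f2.
System: 2c_1 - c_2 = -6, c_1 - 2c_2 = -6; solving gives c_1 = -2, c_2 = 2.
Check: -2f1 + 2f2 = <-6, -6>.

<-2, 2>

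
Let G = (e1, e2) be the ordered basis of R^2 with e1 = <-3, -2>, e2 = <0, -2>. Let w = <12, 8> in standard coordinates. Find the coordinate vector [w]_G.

Write w = c_1 e1 + c_2 e2 and solve for the c_i.
System: -3c_1 + 0c_2 = 12, -2c_1 - 2c_2 = 8; solving gives c_1 = -4, c_2 = 0.
Check: -4e1 + 0·e2 = <12, 8>.

<-4, 0>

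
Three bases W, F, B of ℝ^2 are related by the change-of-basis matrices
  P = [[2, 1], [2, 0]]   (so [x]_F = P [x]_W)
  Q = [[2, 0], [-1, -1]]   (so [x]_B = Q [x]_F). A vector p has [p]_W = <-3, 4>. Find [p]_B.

Apply P to get F-coordinates <-2, -6>, then Q to get B-coordinates.
The result is [p]_B = <-4, 8>.

<-4, 8>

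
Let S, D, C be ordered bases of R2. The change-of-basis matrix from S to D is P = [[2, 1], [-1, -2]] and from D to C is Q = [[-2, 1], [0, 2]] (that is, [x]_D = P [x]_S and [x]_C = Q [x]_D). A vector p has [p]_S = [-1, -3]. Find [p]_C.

[17, 14]

Apply P to get D-coordinates [-5, 7], then Q to get C-coordinates.
The result is [p]_C = [17, 14].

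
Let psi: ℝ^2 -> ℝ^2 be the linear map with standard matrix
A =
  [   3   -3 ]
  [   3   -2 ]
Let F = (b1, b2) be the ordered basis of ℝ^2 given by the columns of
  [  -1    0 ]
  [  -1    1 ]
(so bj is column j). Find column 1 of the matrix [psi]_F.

[0, -1]

Compute psi(b1) = A b1 = [0, -1] in standard coordinates.
Then write this in F-coordinates: solve for y in y_1 b1 + y_2 b2 = [0, -1].
This gives y = [0, -1], which is column 1 of [psi]_F.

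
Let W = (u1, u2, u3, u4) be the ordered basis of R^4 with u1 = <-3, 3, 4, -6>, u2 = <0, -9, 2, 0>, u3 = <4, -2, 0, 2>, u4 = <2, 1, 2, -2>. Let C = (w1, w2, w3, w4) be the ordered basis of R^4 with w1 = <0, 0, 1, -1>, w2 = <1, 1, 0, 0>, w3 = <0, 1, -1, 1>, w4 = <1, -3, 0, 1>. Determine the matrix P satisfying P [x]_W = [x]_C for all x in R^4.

[[2, 1, 2, 1], [-1, -2, 2, 2], [-2, -1, 2, -1], [-2, 2, 2, 0]]

Let M have columns uj and N have columns wj. Then for every x, N [x]_C = x = M [x]_W, so P = N^(-1) M.
Since det N = 1, N^(-1) has integer entries; multiplying gives P = [[2, 1, 2, 1], [-1, -2, 2, 2], [-2, -1, 2, -1], [-2, 2, 2, 0]].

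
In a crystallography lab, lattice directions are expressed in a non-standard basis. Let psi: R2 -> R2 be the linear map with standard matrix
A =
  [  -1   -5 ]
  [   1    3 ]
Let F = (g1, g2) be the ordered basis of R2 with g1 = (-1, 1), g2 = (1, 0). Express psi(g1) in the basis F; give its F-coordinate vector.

(2, -2)

Column 1 of [psi]_F is the F-coordinate vector of psi(g1).
In standard coordinates psi(g1) = A g1 = (-4, 2).
Converting to F: (-4, 2) = 2g1 - 2g2, so the coordinate vector is (2, -2).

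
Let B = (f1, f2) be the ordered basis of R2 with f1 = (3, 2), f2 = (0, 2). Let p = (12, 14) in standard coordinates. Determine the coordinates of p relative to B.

Write p = c_1 f1 + c_2 f2 and solve for the c_i.
System: 3c_1 + 0c_2 = 12, 2c_1 + 2c_2 = 14; solving gives c_1 = 4, c_2 = 3.
Check: 4f1 + 3f2 = (12, 14).

(4, 3)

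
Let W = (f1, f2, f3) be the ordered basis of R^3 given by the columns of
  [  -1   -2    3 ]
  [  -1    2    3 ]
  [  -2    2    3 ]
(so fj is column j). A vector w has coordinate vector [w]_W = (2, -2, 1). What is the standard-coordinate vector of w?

The coordinates say w = 2f1 - 2f2 + f3; adding the scaled basis vectors gives (5, -3, -5).

(5, -3, -5)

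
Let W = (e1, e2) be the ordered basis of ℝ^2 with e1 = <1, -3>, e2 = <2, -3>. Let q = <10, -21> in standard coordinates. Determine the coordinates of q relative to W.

[q]_W is the unique c with M c = q, where M has columns e1, e2.
System: c_1 + 2c_2 = 10, -3c_1 - 3c_2 = -21; solving gives c_1 = 4, c_2 = 3.
Check: 4e1 + 3e2 = <10, -21>.

<4, 3>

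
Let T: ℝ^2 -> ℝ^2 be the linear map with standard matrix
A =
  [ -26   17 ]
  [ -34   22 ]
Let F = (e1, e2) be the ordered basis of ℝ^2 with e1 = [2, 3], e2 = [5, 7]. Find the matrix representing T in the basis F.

[[-3, -3], [1, -1]]

With P the matrix whose columns are e1, e2, [T]_F = P^(-1) A P.
Column by column: T(e1) = A e1 = [-1, -2]; its F-coordinates [-3, 1] give column 1.
Continuing for each basis vector yields [T]_F = [[-3, -3], [1, -1]].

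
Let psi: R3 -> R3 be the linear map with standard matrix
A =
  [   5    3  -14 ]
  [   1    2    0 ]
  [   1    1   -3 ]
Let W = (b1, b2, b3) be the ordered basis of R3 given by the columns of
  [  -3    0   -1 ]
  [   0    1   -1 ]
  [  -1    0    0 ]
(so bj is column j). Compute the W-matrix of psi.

[[0, -1, 2], [-2, 2, -1], [1, 0, 2]]

With P the matrix whose columns are b1, ..., b3, [psi]_W = P^(-1) A P.
Column by column: psi(b1) = A b1 = (-1, -3, 0); its W-coordinates (0, -2, 1) give column 1.
Continuing for each basis vector yields [psi]_W = [[0, -1, 2], [-2, 2, -1], [1, 0, 2]].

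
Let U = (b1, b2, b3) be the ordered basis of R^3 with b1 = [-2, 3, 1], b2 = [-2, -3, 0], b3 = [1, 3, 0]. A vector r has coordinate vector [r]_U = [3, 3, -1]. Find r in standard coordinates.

[-13, -3, 3]

The coordinates say r = 3b1 + 3b2 - b3; adding the scaled basis vectors gives [-13, -3, 3].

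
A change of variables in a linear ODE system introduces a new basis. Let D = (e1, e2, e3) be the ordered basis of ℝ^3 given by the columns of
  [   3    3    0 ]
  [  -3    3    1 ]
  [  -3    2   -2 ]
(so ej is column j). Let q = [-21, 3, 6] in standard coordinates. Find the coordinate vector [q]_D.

Write q = c_1 e1 + ... + c_3 e3 and solve for the c_i.
Row-reducing the augmented matrix [M | q] gives c = (-4, -3, 0).
Check: -4e1 - 3e2 + 0·e3 = [-21, 3, 6].

[-4, -3, 0]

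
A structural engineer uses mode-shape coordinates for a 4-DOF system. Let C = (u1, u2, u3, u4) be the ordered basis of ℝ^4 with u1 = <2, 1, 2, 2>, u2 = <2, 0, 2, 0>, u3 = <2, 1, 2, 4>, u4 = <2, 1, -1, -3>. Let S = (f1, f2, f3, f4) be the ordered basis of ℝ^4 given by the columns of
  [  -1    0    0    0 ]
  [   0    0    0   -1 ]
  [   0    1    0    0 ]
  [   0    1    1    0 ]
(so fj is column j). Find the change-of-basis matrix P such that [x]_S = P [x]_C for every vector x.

Let M have columns uj and N have columns fj. Then for every x, N [x]_S = x = M [x]_C, so P = N^(-1) M.
Since det N = 1, N^(-1) has integer entries; multiplying gives P = [[-2, -2, -2, -2], [2, 2, 2, -1], [0, -2, 2, -2], [-1, 0, -1, -1]].

[[-2, -2, -2, -2], [2, 2, 2, -1], [0, -2, 2, -2], [-1, 0, -1, -1]]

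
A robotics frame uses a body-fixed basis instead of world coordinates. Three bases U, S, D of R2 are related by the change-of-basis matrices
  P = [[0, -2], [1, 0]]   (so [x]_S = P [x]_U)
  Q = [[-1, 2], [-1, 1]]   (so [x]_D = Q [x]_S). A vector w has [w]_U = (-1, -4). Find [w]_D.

(-10, -9)

Composing the changes, [w]_D = Q P [w]_U.
Q P = [[2, 2], [1, 2]]; applying this to (-1, -4) gives (-10, -9).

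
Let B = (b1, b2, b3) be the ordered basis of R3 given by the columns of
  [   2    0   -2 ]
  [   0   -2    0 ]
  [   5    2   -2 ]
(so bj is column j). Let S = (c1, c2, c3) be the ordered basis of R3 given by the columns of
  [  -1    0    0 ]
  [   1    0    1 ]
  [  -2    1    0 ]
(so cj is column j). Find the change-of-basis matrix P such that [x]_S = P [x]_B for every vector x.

[[-2, 0, 2], [1, 2, 2], [2, -2, -2]]

Take x = bj: its B-coordinates are the j-th standard unit vector, so P e_j — column j of P — equals [bj]_S.
b1 = -2c1 + c2 + 2c3, giving column 1 = (-2, 1, 2); repeating for each j gives P = [[-2, 0, 2], [1, 2, 2], [2, -2, -2]].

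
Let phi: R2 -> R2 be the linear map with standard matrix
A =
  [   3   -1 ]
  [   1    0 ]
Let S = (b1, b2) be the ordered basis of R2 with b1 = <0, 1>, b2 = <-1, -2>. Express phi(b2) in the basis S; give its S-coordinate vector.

<1, 1>

Column 2 of [phi]_S is the S-coordinate vector of phi(b2).
In standard coordinates phi(b2) = A b2 = <-1, -1>.
Converting to S: <-1, -1> = b1 + b2, so the coordinate vector is <1, 1>.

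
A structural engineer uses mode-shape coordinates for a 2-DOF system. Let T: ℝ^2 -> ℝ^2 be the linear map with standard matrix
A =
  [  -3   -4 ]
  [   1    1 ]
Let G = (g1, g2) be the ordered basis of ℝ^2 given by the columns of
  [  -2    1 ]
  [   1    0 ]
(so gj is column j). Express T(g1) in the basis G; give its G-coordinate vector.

Column 1 of [T]_G is the G-coordinate vector of T(g1).
In standard coordinates T(g1) = A g1 = <2, -1>.
Converting to G: <2, -1> = -g1 + 0·g2, so the coordinate vector is <-1, 0>.

<-1, 0>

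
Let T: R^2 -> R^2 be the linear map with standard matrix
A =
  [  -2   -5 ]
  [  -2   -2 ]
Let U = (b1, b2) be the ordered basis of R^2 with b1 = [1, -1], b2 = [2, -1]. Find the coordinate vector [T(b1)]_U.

Compute T(b1) = A b1 = [3, 0] in standard coordinates.
Then write this in U-coordinates: solve for y in y_1 b1 + y_2 b2 = [3, 0].
This gives y = [-3, 3], which is column 1 of [T]_U.

[-3, 3]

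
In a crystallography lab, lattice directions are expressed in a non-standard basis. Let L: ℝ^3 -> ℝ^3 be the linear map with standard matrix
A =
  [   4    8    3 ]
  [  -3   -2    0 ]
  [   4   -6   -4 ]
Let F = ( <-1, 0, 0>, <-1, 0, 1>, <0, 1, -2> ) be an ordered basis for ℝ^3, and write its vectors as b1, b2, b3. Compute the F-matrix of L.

With P the matrix whose columns are b1, ..., b3, [L]_F = P^(-1) A P.
Column by column: L(b1) = A b1 = <-4, 3, -4>; its F-coordinates <2, 2, 3> give column 1.
Continuing for each basis vector yields [L]_F = [[2, 3, 0], [2, -2, -2], [3, 3, -2]].

[[2, 3, 0], [2, -2, -2], [3, 3, -2]]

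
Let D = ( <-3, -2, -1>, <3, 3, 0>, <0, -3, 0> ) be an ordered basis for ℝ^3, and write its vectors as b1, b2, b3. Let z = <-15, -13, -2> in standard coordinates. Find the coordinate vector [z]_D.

<2, -3, 0>

We seek scalars with c_1 b1 + ... + c_3 b3 = z; equivalently solve M c = z where the columns of M are b1, ..., b3.
Gaussian elimination on [M | z] yields c = (2, -3, 0).
Check: 2b1 - 3b2 + 0·b3 = <-15, -13, -2>.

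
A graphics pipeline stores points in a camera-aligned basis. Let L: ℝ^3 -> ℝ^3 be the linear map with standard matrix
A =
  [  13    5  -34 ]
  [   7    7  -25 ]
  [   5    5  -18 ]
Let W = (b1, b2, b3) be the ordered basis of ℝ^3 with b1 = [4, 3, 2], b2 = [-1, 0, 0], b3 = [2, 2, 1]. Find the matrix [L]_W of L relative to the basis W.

The j-th column of [L]_W is [L(bj)]_W.
L(b1) = A b1 = [-1, -1, -1] = -b1 - b2 + b3, so column 1 is [-1, -1, 1].
Repeating for b2, b3 and assembling the columns gives [[-1, -3, 1], [-1, 3, 2], [1, 1, 0]].

[[-1, -3, 1], [-1, 3, 2], [1, 1, 0]]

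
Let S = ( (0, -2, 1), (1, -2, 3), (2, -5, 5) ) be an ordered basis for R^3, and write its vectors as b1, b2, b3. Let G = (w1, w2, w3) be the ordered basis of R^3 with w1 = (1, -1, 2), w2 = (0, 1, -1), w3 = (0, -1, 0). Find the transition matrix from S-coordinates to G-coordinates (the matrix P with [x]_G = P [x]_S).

[[0, 1, 2], [-1, -1, -1], [1, 0, 2]]

Let M have columns bj and N have columns wj. Then for every x, N [x]_G = x = M [x]_S, so P = N^(-1) M.
Since det N = -1, N^(-1) has integer entries; multiplying gives P = [[0, 1, 2], [-1, -1, -1], [1, 0, 2]].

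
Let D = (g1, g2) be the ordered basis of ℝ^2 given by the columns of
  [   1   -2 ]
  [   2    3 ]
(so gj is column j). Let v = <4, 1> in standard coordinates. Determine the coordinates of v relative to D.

<2, -1>

Write v = c_1 g1 + c_2 g2 and solve for the c_i.
System: c_1 - 2c_2 = 4, 2c_1 + 3c_2 = 1; solving gives c_1 = 2, c_2 = -1.
Check: 2g1 - g2 = <4, 1>.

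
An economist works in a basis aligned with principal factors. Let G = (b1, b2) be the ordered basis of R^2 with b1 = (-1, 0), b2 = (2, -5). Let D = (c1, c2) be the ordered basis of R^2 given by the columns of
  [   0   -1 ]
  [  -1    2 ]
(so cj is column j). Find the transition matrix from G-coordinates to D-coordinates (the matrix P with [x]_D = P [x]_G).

[[2, 1], [1, -2]]

Column j of P is [bj]_D, since P maps G-coordinates to D-coordinates.
Expressing b1 in D: b1 = 2c1 + c2, so column 1 of P is (2, 1).
Doing the same for each bj gives P = [[2, 1], [1, -2]].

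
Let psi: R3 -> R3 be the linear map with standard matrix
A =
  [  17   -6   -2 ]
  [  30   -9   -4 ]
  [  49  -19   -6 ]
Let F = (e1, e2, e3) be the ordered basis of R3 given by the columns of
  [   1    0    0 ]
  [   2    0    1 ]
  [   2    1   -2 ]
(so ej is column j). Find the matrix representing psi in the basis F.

[[1, -2, -2], [1, -2, 3], [2, 0, 3]]

The j-th column of [psi]_F is [psi(ej)]_F.
psi(e1) = A e1 = [1, 4, -1] = e1 + e2 + 2e3, so column 1 is [1, 1, 2].
Repeating for e2, e3 and assembling the columns gives [[1, -2, -2], [1, -2, 3], [2, 0, 3]].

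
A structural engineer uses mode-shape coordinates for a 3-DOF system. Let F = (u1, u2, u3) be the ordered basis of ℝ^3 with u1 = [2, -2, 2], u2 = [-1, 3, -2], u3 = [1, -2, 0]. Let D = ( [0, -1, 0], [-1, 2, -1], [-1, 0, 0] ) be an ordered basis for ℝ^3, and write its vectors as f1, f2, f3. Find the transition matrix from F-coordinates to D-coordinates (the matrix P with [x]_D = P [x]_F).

Column j of P is [uj]_D, since P maps F-coordinates to D-coordinates.
Expressing u1 in D: u1 = -2f1 - 2f2 + 0·f3, so column 1 of P is [-2, -2, 0].
Doing the same for each uj gives P = [[-2, 1, 2], [-2, 2, 0], [0, -1, -1]].

[[-2, 1, 2], [-2, 2, 0], [0, -1, -1]]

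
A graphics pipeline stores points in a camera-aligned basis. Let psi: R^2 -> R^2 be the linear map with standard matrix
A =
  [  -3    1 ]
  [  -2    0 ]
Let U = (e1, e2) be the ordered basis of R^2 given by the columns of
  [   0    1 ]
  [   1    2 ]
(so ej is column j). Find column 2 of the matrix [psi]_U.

<0, -1>

Column 2 of [psi]_U is the U-coordinate vector of psi(e2).
In standard coordinates psi(e2) = A e2 = <-1, -2>.
Converting to U: <-1, -2> = 0·e1 - e2, so the coordinate vector is <0, -1>.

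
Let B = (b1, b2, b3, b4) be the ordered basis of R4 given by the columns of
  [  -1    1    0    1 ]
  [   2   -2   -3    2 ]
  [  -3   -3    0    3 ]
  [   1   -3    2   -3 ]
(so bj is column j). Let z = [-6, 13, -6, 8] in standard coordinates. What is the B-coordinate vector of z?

[2, -2, -3, -2]

We seek scalars with c_1 b1 + ... + c_4 b4 = z; equivalently solve M c = z where the columns of M are b1, ..., b4.
Solving this 4x4 system gives c = (2, -2, -3, -2).
Check: 2b1 - 2b2 - 3b3 - 2b4 = [-6, 13, -6, 8].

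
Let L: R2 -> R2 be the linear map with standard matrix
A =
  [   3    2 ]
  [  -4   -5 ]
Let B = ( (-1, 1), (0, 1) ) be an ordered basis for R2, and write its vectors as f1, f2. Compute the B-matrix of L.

Let P have columns f1, f2. Then [L]_B = P^(-1) A P.
Here det P = -1, so P^(-1) is integer; computing A P first and then P^(-1)(A P) gives [[1, -2], [-2, -3]].

[[1, -2], [-2, -3]]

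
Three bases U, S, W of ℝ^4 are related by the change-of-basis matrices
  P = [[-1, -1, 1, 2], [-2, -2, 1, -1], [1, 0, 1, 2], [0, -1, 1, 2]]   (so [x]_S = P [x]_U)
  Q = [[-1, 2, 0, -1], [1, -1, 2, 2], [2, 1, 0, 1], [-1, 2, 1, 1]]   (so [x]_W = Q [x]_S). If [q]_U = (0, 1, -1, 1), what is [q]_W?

Composing the changes, [q]_W = Q P [q]_U.
Q P = [[-3, -2, 0, -6], [3, -1, 4, 11], [-4, -5, 4, 5], [-2, -4, 3, 0]]; applying this to (0, 1, -1, 1) gives (-8, 6, -4, -7).

(-8, 6, -4, -7)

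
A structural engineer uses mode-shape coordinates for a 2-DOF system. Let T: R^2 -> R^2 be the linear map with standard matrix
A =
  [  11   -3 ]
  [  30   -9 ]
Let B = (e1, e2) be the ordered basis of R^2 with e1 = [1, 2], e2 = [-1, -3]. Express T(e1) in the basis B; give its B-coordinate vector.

[3, -2]

Column 1 of [T]_B is the B-coordinate vector of T(e1).
In standard coordinates T(e1) = A e1 = [5, 12].
Converting to B: [5, 12] = 3e1 - 2e2, so the coordinate vector is [3, -2].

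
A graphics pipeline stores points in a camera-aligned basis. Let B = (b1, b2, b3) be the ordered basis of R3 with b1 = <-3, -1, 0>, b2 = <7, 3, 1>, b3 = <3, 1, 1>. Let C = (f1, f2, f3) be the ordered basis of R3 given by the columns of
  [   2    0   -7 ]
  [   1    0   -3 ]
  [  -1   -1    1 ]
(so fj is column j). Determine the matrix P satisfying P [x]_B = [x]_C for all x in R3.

Let M have columns bj and N have columns fj. Then for every x, N [x]_C = x = M [x]_B, so P = N^(-1) M.
Since det N = 1, N^(-1) has integer entries; multiplying gives P = [[2, 0, -2], [-1, -2, 0], [1, -1, -1]].

[[2, 0, -2], [-1, -2, 0], [1, -1, -1]]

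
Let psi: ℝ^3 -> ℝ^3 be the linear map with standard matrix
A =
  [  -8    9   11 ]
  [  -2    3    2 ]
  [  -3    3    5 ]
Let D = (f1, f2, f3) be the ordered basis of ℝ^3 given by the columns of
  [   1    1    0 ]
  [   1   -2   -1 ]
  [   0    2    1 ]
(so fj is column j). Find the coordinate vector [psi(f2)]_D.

Column 2 of [psi]_D is the D-coordinate vector of psi(f2).
In standard coordinates psi(f2) = A f2 = <-4, -4, 1>.
Converting to D: <-4, -4, 1> = -3f1 - f2 + 3f3, so the coordinate vector is <-3, -1, 3>.

<-3, -1, 3>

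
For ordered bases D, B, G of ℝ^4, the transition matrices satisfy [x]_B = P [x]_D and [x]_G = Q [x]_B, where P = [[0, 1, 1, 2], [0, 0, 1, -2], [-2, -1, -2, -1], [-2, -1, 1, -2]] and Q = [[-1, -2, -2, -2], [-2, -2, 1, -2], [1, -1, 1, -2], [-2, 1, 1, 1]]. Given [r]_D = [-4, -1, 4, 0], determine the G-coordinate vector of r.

Apply P to get B-coordinates [3, 4, 1, 13], then Q to get G-coordinates.
The result is [r]_G = [-39, -39, -26, 12].

[-39, -39, -26, 12]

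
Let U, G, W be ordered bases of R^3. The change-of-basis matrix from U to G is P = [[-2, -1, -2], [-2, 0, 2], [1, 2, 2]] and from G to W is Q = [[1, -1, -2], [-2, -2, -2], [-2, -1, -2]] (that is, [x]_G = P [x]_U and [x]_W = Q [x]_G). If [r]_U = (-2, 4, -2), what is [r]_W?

(0, -12, -12)

Composing the changes, [r]_W = Q P [r]_U.
Q P = [[-2, -5, -8], [6, -2, -4], [4, -2, -2]]; applying this to (-2, 4, -2) gives (0, -12, -12).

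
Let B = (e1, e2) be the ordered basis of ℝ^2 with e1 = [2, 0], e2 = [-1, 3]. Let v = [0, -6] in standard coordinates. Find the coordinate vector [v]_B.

[-1, -2]

We seek scalars with c_1 e1 + c_2 e2 = v; equivalently solve M c = v where the columns of M are e1, e2.
System: 2c_1 - c_2 = 0, 0c_1 + 3c_2 = -6; solving gives c_1 = -1, c_2 = -2.
Check: -e1 - 2e2 = [0, -6].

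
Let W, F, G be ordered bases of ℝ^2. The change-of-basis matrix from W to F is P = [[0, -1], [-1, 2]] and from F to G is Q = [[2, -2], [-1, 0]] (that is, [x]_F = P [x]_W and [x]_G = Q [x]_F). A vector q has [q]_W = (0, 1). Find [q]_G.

(-6, 1)

Composing the changes, [q]_G = Q P [q]_W.
Q P = [[2, -6], [0, 1]]; applying this to (0, 1) gives (-6, 1).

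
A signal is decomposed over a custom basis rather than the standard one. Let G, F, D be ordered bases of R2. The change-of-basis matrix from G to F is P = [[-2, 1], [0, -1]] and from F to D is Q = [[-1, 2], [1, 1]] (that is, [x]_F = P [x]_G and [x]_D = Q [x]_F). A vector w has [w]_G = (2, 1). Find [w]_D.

First [w]_F = P [w]_G = (-3, -1).
Then [w]_D = Q [w]_F = (1, -4).

(1, -4)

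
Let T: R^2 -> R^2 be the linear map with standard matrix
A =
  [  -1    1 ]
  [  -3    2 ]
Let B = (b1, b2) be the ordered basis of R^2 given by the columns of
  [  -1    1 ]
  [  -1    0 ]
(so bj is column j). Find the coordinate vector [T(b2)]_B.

Compute T(b2) = A b2 = (-1, -3) in standard coordinates.
Then write this in B-coordinates: solve for y in y_1 b1 + y_2 b2 = (-1, -3).
This gives y = (3, 2), which is column 2 of [T]_B.

(3, 2)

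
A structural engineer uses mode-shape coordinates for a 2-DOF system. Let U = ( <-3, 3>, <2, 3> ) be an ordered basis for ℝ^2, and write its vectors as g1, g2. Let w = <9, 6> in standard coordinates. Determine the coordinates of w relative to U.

Write w = c_1 g1 + c_2 g2 and solve for the c_i.
System: -3c_1 + 2c_2 = 9, 3c_1 + 3c_2 = 6; solving gives c_1 = -1, c_2 = 3.
Check: -g1 + 3g2 = <9, 6>.

<-1, 3>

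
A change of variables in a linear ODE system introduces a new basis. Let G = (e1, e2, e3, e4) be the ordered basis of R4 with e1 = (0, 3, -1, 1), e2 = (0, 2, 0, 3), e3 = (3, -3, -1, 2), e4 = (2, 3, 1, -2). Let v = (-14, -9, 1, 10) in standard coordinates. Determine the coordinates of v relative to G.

(-3, 3, -2, -4)

[v]_G is the unique c with M c = v, where M has columns e1, ..., e4.
Row-reducing the augmented matrix [M | v] gives c = (-3, 3, -2, -4).
Check: -3e1 + 3e2 - 2e3 - 4e4 = (-14, -9, 1, 10).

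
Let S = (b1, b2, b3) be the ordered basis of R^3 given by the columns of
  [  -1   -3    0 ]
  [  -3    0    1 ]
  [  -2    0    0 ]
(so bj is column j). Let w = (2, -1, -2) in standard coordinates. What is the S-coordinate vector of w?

(1, -1, 2)

We seek scalars with c_1 b1 + ... + c_3 b3 = w; equivalently solve M c = w where the columns of M are b1, ..., b3.
Row-reducing the augmented matrix [M | w] gives c = (1, -1, 2).
Check: b1 - b2 + 2b3 = (2, -1, -2).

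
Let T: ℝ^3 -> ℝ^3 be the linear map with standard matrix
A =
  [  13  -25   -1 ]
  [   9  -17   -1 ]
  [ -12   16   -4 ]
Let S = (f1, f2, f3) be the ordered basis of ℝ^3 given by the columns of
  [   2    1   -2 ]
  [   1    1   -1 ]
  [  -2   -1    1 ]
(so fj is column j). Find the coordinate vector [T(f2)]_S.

Column 2 of [T]_S is the S-coordinate vector of T(f2).
In standard coordinates T(f2) = A f2 = [-11, -7, 8].
Converting to S: [-11, -7, 8] = -f1 - 3f2 + 3f3, so the coordinate vector is [-1, -3, 3].

[-1, -3, 3]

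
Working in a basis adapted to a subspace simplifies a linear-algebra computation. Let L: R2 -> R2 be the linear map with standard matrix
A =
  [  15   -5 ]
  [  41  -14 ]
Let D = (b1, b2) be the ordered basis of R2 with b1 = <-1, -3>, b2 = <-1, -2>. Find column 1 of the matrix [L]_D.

<-1, 1>

Compute L(b1) = A b1 = <0, 1> in standard coordinates.
Then write this in D-coordinates: solve for y in y_1 b1 + y_2 b2 = <0, 1>.
This gives y = <-1, 1>, which is column 1 of [L]_D.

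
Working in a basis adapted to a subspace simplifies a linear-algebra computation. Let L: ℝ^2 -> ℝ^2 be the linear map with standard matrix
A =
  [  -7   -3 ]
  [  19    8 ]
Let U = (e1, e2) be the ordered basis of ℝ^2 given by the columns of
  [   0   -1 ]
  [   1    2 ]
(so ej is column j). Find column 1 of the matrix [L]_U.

[2, 3]

Column 1 of [L]_U is the U-coordinate vector of L(e1).
In standard coordinates L(e1) = A e1 = [-3, 8].
Converting to U: [-3, 8] = 2e1 + 3e2, so the coordinate vector is [2, 3].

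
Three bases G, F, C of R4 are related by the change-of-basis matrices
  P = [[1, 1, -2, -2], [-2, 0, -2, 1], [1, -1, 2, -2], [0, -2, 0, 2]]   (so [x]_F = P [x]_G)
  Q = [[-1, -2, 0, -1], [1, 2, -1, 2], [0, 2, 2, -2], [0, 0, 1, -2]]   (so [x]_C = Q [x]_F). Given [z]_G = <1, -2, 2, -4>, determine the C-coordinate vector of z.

Composing the changes, [z]_C = Q P [z]_G.
Q P = [[3, 1, 6, -2], [-4, -2, -8, 6], [-2, 2, 0, -6], [1, 3, 2, -6]]; applying this to <1, -2, 2, -4> gives <21, -40, 18, 23>.

<21, -40, 18, 23>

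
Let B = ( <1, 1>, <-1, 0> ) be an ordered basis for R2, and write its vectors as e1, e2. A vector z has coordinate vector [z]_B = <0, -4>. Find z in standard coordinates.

z = M [z]_B, where M has columns e1, e2.
Carrying out the matrix-vector product, z = <4, 0>.

<4, 0>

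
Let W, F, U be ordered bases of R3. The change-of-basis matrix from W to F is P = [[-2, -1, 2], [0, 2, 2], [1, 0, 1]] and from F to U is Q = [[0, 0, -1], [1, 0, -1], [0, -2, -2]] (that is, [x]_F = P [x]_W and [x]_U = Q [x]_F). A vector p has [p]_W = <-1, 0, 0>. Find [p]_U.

<1, 3, 2>

First [p]_F = P [p]_W = <2, 0, -1>.
Then [p]_U = Q [p]_F = <1, 3, 2>.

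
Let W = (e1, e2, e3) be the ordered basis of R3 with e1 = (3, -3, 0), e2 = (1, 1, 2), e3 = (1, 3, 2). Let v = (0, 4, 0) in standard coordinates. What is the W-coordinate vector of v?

(0, -2, 2)

[v]_W is the unique c with M c = v, where M has columns e1, ..., e3.
Row-reducing the augmented matrix [M | v] gives c = (0, -2, 2).
Check: 0·e1 - 2e2 + 2e3 = (0, 4, 0).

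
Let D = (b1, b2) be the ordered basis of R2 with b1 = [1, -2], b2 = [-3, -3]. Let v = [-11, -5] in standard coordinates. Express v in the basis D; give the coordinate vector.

[-2, 3]

Write v = c_1 b1 + c_2 b2 and solve for the c_i.
System: c_1 - 3c_2 = -11, -2c_1 - 3c_2 = -5; solving gives c_1 = -2, c_2 = 3.
Check: -2b1 + 3b2 = [-11, -5].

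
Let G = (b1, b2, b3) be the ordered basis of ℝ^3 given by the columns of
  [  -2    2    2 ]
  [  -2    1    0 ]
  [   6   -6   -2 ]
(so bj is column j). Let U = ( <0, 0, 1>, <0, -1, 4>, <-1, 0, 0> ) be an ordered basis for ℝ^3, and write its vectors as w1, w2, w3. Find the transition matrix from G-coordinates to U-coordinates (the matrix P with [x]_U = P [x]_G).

Take x = bj: its G-coordinates are the j-th standard unit vector, so P e_j — column j of P — equals [bj]_U.
b1 = -2w1 + 2w2 + 2w3, giving column 1 = <-2, 2, 2>; repeating for each j gives P = [[-2, -2, -2], [2, -1, 0], [2, -2, -2]].

[[-2, -2, -2], [2, -1, 0], [2, -2, -2]]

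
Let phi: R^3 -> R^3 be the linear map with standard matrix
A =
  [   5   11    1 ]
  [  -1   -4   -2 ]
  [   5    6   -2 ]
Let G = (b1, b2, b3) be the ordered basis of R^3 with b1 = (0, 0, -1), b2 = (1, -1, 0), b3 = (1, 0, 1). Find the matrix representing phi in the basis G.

The j-th column of [phi]_G is [phi(bj)]_G.
phi(b1) = A b1 = (-1, 2, 2) = -b1 - 2b2 + b3, so column 1 is (-1, -2, 1).
Repeating for b2, b3 and assembling the columns gives [[-1, -2, 0], [-2, -3, 3], [1, -3, 3]].

[[-1, -2, 0], [-2, -3, 3], [1, -3, 3]]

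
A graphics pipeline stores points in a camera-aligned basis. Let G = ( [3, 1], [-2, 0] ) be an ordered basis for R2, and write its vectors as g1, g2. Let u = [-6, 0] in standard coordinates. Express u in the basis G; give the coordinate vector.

[u]_G is the unique c with M c = u, where M has columns g1, g2.
System: 3c_1 - 2c_2 = -6, c_1 + 0c_2 = 0; solving gives c_1 = 0, c_2 = 3.
Check: 0·g1 + 3g2 = [-6, 0].

[0, 3]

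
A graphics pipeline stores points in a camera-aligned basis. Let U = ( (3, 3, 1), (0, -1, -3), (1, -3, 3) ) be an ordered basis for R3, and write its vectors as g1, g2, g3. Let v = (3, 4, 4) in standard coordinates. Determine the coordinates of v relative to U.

(1, -1, 0)

Write v = c_1 g1 + ... + c_3 g3 and solve for the c_i.
Solving this 3x3 system gives c = (1, -1, 0).
Check: g1 - g2 + 0·g3 = (3, 4, 4).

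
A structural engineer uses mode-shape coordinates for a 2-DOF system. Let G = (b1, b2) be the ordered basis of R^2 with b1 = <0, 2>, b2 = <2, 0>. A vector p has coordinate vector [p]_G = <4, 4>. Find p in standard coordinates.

p = M [p]_G, where M has columns b1, b2.
Carrying out the matrix-vector product, p = <8, 8>.

<8, 8>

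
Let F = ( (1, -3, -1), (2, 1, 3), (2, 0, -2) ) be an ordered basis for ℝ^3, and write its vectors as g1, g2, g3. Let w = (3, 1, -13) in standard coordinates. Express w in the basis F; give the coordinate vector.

(-1, -2, 4)

[w]_F is the unique c with M c = w, where M has columns g1, ..., g3.
Gaussian elimination on [M | w] yields c = (-1, -2, 4).
Check: -g1 - 2g2 + 4g3 = (3, 1, -13).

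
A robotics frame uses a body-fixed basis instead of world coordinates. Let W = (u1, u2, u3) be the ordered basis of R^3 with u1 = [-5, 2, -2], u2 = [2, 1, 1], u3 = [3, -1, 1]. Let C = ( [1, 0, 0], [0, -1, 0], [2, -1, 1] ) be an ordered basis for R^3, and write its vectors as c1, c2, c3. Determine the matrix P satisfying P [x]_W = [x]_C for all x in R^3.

Column j of P is [uj]_C, since P maps W-coordinates to C-coordinates.
Expressing u1 in C: u1 = -c1 + 0·c2 - 2c3, so column 1 of P is [-1, 0, -2].
Doing the same for each uj gives P = [[-1, 0, 1], [0, -2, 0], [-2, 1, 1]].

[[-1, 0, 1], [0, -2, 0], [-2, 1, 1]]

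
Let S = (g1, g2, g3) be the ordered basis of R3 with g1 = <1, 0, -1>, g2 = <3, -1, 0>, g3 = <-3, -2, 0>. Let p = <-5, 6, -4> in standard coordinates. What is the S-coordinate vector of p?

[p]_S is the unique c with M c = p, where M has columns g1, ..., g3.
Row-reducing the augmented matrix [M | p] gives c = (4, -4, -1).
Check: 4g1 - 4g2 - g3 = <-5, 6, -4>.

<4, -4, -1>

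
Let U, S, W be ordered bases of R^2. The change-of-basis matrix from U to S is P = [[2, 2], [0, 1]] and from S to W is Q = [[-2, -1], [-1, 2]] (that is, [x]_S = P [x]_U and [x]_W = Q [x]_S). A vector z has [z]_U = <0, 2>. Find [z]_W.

Composing the changes, [z]_W = Q P [z]_U.
Q P = [[-4, -5], [-2, 0]]; applying this to <0, 2> gives <-10, 0>.

<-10, 0>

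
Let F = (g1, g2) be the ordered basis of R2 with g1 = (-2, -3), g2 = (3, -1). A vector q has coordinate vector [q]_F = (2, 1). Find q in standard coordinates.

(-1, -7)

By definition q = 2g1 + g2.
Summing componentwise gives (-1, -7).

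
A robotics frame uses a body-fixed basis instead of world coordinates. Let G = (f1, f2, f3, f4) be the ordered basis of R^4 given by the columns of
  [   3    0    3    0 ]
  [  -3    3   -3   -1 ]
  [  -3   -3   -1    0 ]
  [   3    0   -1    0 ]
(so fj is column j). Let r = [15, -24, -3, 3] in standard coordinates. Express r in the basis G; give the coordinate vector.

[r]_G is the unique c with M c = r, where M has columns f1, ..., f4.
Gaussian elimination on [M | r] yields c = (2, -2, 3, 3).
Check: 2f1 - 2f2 + 3f3 + 3f4 = [15, -24, -3, 3].

[2, -2, 3, 3]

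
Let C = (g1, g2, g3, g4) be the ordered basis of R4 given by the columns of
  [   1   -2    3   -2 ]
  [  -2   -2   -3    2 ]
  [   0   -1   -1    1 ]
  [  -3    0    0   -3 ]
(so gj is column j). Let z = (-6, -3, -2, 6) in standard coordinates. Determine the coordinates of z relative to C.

Write z = c_1 g1 + ... + c_4 g4 and solve for the c_i.
Solving this 4x4 system gives c = (1, 2, -3, -3).
Check: g1 + 2g2 - 3g3 - 3g4 = (-6, -3, -2, 6).

(1, 2, -3, -3)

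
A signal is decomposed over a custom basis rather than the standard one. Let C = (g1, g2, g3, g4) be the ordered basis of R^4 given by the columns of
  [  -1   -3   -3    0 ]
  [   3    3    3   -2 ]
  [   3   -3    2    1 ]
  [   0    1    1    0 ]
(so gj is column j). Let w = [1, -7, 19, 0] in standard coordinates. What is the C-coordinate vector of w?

[-1, -4, 4, 2]

We seek scalars with c_1 g1 + ... + c_4 g4 = w; equivalently solve M c = w where the columns of M are g1, ..., g4.
Gaussian elimination on [M | w] yields c = (-1, -4, 4, 2).
Check: -g1 - 4g2 + 4g3 + 2g4 = [1, -7, 19, 0].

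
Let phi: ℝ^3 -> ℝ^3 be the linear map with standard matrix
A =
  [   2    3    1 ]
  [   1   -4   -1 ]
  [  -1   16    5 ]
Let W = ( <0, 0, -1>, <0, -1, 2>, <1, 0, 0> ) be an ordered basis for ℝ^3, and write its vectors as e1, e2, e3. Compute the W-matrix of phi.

[[3, 2, -1], [-1, -2, -1], [-1, -1, 2]]

Let P have columns e1, ..., e3. Then [phi]_W = P^(-1) A P.
Here det P = -1, so P^(-1) is integer; computing A P first and then P^(-1)(A P) gives [[3, 2, -1], [-1, -2, -1], [-1, -1, 2]].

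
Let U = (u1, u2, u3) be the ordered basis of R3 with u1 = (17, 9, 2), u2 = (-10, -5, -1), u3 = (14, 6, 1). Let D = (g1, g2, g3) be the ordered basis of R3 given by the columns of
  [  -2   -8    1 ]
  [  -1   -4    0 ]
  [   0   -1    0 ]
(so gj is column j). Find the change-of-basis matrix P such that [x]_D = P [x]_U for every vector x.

[[-1, 1, -2], [-2, 1, -1], [-1, 0, 2]]

Let M have columns uj and N have columns gj. Then for every x, N [x]_D = x = M [x]_U, so P = N^(-1) M.
Since det N = 1, N^(-1) has integer entries; multiplying gives P = [[-1, 1, -2], [-2, 1, -1], [-1, 0, 2]].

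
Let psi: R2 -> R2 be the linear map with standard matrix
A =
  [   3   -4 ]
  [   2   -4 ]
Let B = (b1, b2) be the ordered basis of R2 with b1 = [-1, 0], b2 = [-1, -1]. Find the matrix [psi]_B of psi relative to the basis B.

[[1, 1], [2, -2]]

With P the matrix whose columns are b1, b2, [psi]_B = P^(-1) A P.
Column by column: psi(b1) = A b1 = [-3, -2]; its B-coordinates [1, 2] give column 1.
Continuing for each basis vector yields [psi]_B = [[1, 1], [2, -2]].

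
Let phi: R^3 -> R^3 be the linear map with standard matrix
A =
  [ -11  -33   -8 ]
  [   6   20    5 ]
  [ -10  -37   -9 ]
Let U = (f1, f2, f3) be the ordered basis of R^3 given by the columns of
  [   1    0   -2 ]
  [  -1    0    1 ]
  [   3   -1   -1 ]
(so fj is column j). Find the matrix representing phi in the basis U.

With P the matrix whose columns are f1, ..., f3, [phi]_U = P^(-1) A P.
Column by column: phi(f1) = A f1 = <-2, 1, 0>; its U-coordinates <0, -1, 1> give column 1.
Continuing for each basis vector yields [phi]_U = [[0, 2, -3], [-1, 0, -1], [1, -3, 0]].

[[0, 2, -3], [-1, 0, -1], [1, -3, 0]]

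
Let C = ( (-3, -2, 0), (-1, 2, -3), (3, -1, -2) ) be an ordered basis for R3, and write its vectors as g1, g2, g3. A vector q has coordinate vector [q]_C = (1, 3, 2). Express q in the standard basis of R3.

q = M [q]_C, where M has columns g1, ..., g3.
Carrying out the matrix-vector product, q = (0, 2, -13).

(0, 2, -13)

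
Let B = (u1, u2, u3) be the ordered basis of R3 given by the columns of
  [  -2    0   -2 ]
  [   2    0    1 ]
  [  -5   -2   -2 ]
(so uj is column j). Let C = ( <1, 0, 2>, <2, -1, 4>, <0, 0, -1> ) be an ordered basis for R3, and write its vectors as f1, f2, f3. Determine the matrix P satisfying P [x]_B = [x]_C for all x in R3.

[[2, 0, 0], [-2, 0, -1], [1, 2, -2]]

Column j of P is [uj]_C, since P maps B-coordinates to C-coordinates.
Expressing u1 in C: u1 = 2f1 - 2f2 + f3, so column 1 of P is <2, -2, 1>.
Doing the same for each uj gives P = [[2, 0, 0], [-2, 0, -1], [1, 2, -2]].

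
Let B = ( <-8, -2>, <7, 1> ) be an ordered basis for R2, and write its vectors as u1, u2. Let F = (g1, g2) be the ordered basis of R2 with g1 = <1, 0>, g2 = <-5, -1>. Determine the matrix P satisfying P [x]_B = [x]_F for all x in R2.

Let M have columns uj and N have columns gj. Then for every x, N [x]_F = x = M [x]_B, so P = N^(-1) M.
Since det N = -1, N^(-1) has integer entries; multiplying gives P = [[2, 2], [2, -1]].

[[2, 2], [2, -1]]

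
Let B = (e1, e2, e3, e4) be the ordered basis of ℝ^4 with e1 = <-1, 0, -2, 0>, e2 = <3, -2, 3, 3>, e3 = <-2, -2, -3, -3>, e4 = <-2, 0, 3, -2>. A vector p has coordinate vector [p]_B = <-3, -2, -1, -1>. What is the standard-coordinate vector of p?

<1, 6, 0, -1>

The coordinates say p = -3e1 - 2e2 - e3 - e4; adding the scaled basis vectors gives <1, 6, 0, -1>.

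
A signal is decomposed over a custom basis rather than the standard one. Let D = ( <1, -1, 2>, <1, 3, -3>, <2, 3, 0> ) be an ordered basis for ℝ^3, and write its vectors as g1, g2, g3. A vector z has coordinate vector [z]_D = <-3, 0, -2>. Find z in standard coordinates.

<-7, -3, -6>

z = M [z]_D, where M has columns g1, ..., g3.
Carrying out the matrix-vector product, z = <-7, -3, -6>.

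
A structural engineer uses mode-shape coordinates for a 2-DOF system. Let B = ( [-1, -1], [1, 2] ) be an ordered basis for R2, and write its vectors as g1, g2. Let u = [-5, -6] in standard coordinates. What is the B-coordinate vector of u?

[4, -1]

Write u = c_1 g1 + c_2 g2 and solve for the c_i.
System: -c_1 + c_2 = -5, -c_1 + 2c_2 = -6; solving gives c_1 = 4, c_2 = -1.
Check: 4g1 - g2 = [-5, -6].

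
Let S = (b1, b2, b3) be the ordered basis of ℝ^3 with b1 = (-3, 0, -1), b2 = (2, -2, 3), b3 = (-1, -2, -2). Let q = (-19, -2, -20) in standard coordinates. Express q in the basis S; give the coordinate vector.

[q]_S is the unique c with M c = q, where M has columns b1, ..., b3.
Row-reducing the augmented matrix [M | q] gives c = (3, -3, 4).
Check: 3b1 - 3b2 + 4b3 = (-19, -2, -20).

(3, -3, 4)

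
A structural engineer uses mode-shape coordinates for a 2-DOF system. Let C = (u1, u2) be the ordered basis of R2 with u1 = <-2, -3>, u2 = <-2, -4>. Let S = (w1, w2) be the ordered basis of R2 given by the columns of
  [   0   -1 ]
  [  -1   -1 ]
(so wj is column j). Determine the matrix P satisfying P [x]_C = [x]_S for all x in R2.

[[1, 2], [2, 2]]

Let M have columns uj and N have columns wj. Then for every x, N [x]_S = x = M [x]_C, so P = N^(-1) M.
Since det N = -1, N^(-1) has integer entries; multiplying gives P = [[1, 2], [2, 2]].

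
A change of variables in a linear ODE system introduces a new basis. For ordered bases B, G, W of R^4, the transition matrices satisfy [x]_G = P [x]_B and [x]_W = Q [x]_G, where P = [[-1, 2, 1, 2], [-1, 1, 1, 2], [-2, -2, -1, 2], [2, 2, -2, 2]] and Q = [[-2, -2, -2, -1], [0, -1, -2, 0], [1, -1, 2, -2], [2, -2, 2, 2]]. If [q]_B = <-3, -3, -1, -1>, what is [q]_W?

Composing the changes, [q]_W = Q P [q]_B.
Q P = [[6, -4, 0, -14], [5, 3, 1, -6], [-8, -7, 2, 0], [0, 2, -6, 8]]; applying this to <-3, -3, -1, -1> gives <8, -19, 43, -8>.

<8, -19, 43, -8>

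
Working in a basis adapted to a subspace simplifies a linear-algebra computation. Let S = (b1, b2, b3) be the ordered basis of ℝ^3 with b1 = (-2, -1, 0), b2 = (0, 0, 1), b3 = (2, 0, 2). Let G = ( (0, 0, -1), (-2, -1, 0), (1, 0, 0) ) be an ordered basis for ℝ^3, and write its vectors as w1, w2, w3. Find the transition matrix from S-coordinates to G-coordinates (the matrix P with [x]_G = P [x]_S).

Column j of P is [bj]_G, since P maps S-coordinates to G-coordinates.
Expressing b1 in G: b1 = 0·w1 + w2 + 0·w3, so column 1 of P is (0, 1, 0).
Doing the same for each bj gives P = [[0, -1, -2], [1, 0, 0], [0, 0, 2]].

[[0, -1, -2], [1, 0, 0], [0, 0, 2]]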